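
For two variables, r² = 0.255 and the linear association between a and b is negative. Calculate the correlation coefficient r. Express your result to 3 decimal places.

|r| = √0.255 = 0.505
The association is negative, so r = −0.505.

-0.505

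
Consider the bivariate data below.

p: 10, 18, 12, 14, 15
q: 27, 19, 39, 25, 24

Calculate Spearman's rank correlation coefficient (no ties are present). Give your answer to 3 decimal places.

-0.900

Rank p: 1, 5, 2, 3, 4
Rank q: 4, 1, 5, 3, 2
d = rank(p) − rank(q): -3, 4, -3, 0, 2; Σd² = 38
ρ = 1 − 6Σd² / [n(n²−1)] = 1 − 6×38 / (5×24) = 1 − 228/120 ≈ -0.900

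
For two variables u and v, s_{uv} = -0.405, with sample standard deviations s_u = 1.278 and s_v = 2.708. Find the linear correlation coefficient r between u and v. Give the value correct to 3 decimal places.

-0.117

r = Cov(u,v) / (s_u · s_v) = -0.405 / (1.278 × 2.708)
  = -0.405 / 3.4608 ≈ -0.117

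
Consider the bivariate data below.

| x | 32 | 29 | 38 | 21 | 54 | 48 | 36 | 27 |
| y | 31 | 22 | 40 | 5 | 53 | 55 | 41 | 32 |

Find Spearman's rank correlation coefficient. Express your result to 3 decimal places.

Rank x: 4, 3, 6, 1, 8, 7, 5, 2
Rank y: 3, 2, 5, 1, 7, 8, 6, 4
d = rank(x) − rank(y): 1, 1, 1, 0, 1, -1, -1, -2; Σd² = 10
ρ = 1 − 6Σd² / [n(n²−1)] = 1 − 6×10 / (8×63) = 1 − 60/504 ≈ 0.881

0.881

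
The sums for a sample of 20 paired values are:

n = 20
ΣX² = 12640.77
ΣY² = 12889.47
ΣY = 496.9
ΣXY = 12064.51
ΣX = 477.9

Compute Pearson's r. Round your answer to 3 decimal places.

0.234

r = (nΣXY − ΣXΣY) / √[(nΣX² − (ΣX)²)(nΣY² − (ΣY)²)]
Numerator: 20×12064.51 − 477.9×496.9 = 3821.69
Denominator: √[(252815.4 − 228388.41)(257789.4 − 246909.61)] = √[24426.99 × 10879.79] = 16302.1631
r = 3821.69 / 16302.1631 ≈ 0.234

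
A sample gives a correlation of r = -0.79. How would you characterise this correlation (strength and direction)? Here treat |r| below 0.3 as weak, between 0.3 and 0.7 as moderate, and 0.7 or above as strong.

strong negative

r = -0.79 < 0 so the relationship is negative.
|r| = 0.79, which falls in the strong range.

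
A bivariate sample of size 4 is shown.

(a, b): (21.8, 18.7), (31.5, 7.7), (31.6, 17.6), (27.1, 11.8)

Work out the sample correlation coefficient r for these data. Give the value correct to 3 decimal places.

-0.506

n = 4, Σa = 112, Σb = 55.8, Σa² = 3200.46, Σb² = 857.98, Σab = 1526.15
nΣab − ΣaΣb = 6104.6 − 6249.6 = -145
nΣa² − (Σa)² = 12801.84 − 12544 = 257.84; nΣb² − (Σb)² = 3431.92 − 3113.64 = 318.28
r = -145 / √(257.84 × 318.28) = -145 / 286.4704 ≈ -0.506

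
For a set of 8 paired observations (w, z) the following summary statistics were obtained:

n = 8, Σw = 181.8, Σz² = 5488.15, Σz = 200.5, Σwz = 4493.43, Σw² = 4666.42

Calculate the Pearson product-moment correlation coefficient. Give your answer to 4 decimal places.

-0.1264

r = (nΣwz − ΣwΣz) / √[(nΣw² − (Σw)²)(nΣz² − (Σz)²)]
Numerator: 8×4493.43 − 181.8×200.5 = -503.46
Denominator: √[(37331.36 − 33051.24)(43905.2 − 40200.25)] = √[4280.12 × 3704.95] = 3982.1641
r = -503.46 / 3982.1641 ≈ -0.1264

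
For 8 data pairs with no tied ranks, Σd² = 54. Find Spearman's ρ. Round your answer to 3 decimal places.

0.357

ρ = 1 − 6Σd² / [n(n²−1)] = 1 − 6×54 / (8×63)
  = 1 − 324/504 = 1 − 0.6429 ≈ 0.357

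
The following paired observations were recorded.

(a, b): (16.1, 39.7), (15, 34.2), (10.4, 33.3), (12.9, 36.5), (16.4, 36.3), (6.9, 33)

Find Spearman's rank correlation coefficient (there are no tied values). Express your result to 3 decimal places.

Rank a: 5, 4, 2, 3, 6, 1
Rank b: 6, 3, 2, 5, 4, 1
d = rank(a) − rank(b): -1, 1, 0, -2, 2, 0; Σd² = 10
ρ = 1 − 6Σd² / [n(n²−1)] = 1 − 6×10 / (6×35) = 1 − 60/210 ≈ 0.714

0.714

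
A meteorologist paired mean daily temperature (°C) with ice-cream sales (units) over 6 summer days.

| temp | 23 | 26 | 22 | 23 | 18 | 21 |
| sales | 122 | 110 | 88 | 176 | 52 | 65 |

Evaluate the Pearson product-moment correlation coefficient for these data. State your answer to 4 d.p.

0.6146

n = 6, Σx = 133, Σy = 613, Σx² = 2983, Σy² = 72633, Σxy = 13951
nΣxy − ΣxΣy = 83706 − 81529 = 2177
nΣx² − (Σx)² = 17898 − 17689 = 209; nΣy² − (Σy)² = 435798 − 375769 = 60029
r = 2177 / √(209 × 60029) = 2177 / 3542.0419 ≈ 0.6146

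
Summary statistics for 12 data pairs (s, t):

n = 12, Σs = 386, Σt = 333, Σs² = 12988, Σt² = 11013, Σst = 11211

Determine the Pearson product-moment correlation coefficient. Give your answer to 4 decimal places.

r = (nΣst − ΣsΣt) / √[(nΣs² − (Σs)²)(nΣt² − (Σt)²)]
Numerator: 12×11211 − 386×333 = 5994
Denominator: √[(155856 − 148996)(132156 − 110889)] = √[6860 × 21267] = 12078.5603
r = 5994 / 12078.5603 ≈ 0.4963

0.4963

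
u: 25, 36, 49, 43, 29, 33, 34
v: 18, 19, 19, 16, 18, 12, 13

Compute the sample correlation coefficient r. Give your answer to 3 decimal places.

0.158

n = 7, Σu = 249, Σv = 115, Σu² = 9257, Σv² = 1939, Σuv = 4113
nΣuv − ΣuΣv = 28791 − 28635 = 156
nΣu² − (Σu)² = 64799 − 62001 = 2798; nΣv² − (Σv)² = 13573 − 13225 = 348
r = 156 / √(2798 × 348) = 156 / 986.7644 ≈ 0.158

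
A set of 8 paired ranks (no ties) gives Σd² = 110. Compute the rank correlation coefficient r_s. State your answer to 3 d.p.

ρ = 1 − 6Σd² / [n(n²−1)] = 1 − 6×110 / (8×63)
  = 1 − 660/504 = 1 − 1.3095 ≈ -0.310

-0.310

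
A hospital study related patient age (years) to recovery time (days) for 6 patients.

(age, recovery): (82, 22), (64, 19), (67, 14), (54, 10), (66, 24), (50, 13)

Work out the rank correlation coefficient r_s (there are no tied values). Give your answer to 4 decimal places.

Rank age: 6, 3, 5, 2, 4, 1
Rank recovery: 5, 4, 3, 1, 6, 2
d = rank(age) − rank(recovery): 1, -1, 2, 1, -2, -1; Σd² = 12
ρ = 1 − 6Σd² / [n(n²−1)] = 1 − 6×12 / (6×35) = 1 − 72/210 ≈ 0.6571

0.6571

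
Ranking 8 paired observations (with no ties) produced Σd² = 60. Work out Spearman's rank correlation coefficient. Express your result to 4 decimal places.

ρ = 1 − 6Σd² / [n(n²−1)] = 1 − 6×60 / (8×63)
  = 1 − 360/504 = 1 − 0.71429 ≈ 0.2857

0.2857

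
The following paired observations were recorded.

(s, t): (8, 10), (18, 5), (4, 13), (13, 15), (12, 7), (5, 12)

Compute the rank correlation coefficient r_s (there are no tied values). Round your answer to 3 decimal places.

Rank s: 3, 6, 1, 5, 4, 2
Rank t: 3, 1, 5, 6, 2, 4
d = rank(s) − rank(t): 0, 5, -4, -1, 2, -2; Σd² = 50
ρ = 1 − 6Σd² / [n(n²−1)] = 1 − 6×50 / (6×35) = 1 − 300/210 ≈ -0.429

-0.429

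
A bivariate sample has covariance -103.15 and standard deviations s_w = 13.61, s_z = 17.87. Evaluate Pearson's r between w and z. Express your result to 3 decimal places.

-0.424

r = Cov(w,z) / (s_w · s_z) = -103.15 / (13.61 × 17.87)
  = -103.15 / 243.2107 ≈ -0.424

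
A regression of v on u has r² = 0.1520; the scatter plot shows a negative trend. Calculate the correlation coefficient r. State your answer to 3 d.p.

|r| = √0.1520 = 0.390
The association is negative, so r = −0.390.

-0.390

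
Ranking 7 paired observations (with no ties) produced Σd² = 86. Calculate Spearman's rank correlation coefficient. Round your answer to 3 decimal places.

ρ = 1 − 6Σd² / [n(n²−1)] = 1 − 6×86 / (7×48)
  = 1 − 516/336 = 1 − 1.5357 ≈ -0.536

-0.536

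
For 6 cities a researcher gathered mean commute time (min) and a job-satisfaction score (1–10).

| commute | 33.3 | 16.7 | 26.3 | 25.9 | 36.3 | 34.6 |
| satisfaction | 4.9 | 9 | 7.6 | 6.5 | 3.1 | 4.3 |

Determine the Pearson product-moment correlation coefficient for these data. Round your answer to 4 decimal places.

n = 6, Σx = 173.1, Σy = 35.4, Σx² = 5265.13, Σy² = 233.12, Σxy = 943.01
nΣxy − ΣxΣy = 5658.06 − 6127.74 = -469.68
nΣx² − (Σx)² = 31590.78 − 29963.61 = 1627.17; nΣy² − (Σy)² = 1398.72 − 1253.16 = 145.56
r = -469.68 / √(1627.17 × 145.56) = -469.68 / 486.6733 ≈ -0.9651

-0.9651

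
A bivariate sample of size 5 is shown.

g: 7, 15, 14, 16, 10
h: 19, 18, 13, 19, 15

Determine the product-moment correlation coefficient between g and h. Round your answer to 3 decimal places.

n = 5, Σg = 62, Σh = 84, Σg² = 826, Σh² = 1440, Σgh = 1039
nΣgh − ΣgΣh = 5195 − 5208 = -13
nΣg² − (Σg)² = 4130 − 3844 = 286; nΣh² − (Σh)² = 7200 − 7056 = 144
r = -13 / √(286 × 144) = -13 / 202.9384 ≈ -0.064

-0.064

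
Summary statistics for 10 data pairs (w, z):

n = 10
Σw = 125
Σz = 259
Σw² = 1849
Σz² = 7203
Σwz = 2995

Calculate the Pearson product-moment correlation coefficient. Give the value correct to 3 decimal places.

-0.644

r = (nΣwz − ΣwΣz) / √[(nΣw² − (Σw)²)(nΣz² − (Σz)²)]
Numerator: 10×2995 − 125×259 = -2425
Denominator: √[(18490 − 15625)(72030 − 67081)] = √[2865 × 4949] = 3765.4860
r = -2425 / 3765.4860 ≈ -0.644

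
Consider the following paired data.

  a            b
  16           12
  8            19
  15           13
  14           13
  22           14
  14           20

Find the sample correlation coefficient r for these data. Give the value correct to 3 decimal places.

n = 6, Σa = 89, Σb = 91, Σa² = 1421, Σb² = 1439, Σab = 1309
nΣab − ΣaΣb = 7854 − 8099 = -245
nΣa² − (Σa)² = 8526 − 7921 = 605; nΣb² − (Σb)² = 8634 − 8281 = 353
r = -245 / √(605 × 353) = -245 / 462.1309 ≈ -0.530

-0.530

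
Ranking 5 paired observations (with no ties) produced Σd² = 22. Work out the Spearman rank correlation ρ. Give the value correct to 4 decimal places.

ρ = 1 − 6Σd² / [n(n²−1)] = 1 − 6×22 / (5×24)
  = 1 − 132/120 = 1 − 1.10000 ≈ -0.1000

-0.1000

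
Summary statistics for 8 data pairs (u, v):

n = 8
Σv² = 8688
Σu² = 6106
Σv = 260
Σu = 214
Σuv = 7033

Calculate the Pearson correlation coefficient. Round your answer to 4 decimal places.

r = (nΣuv − ΣuΣv) / √[(nΣu² − (Σu)²)(nΣv² − (Σv)²)]
Numerator: 8×7033 − 214×260 = 624
Denominator: √[(48848 − 45796)(69504 − 67600)] = √[3052 × 1904] = 2410.6032
r = 624 / 2410.6032 ≈ 0.2589

0.2589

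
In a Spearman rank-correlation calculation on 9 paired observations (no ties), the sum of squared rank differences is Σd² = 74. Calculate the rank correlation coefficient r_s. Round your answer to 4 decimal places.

0.3833

ρ = 1 − 6Σd² / [n(n²−1)] = 1 − 6×74 / (9×80)
  = 1 − 444/720 = 1 − 0.61667 ≈ 0.3833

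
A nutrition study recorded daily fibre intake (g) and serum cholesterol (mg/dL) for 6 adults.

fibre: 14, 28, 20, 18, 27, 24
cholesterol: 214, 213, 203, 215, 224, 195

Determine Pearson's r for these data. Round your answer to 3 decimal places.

0.074

n = 6, Σx = 131, Σy = 1264, Σx² = 3009, Σy² = 266800, Σxy = 27618
nΣxy − ΣxΣy = 165708 − 165584 = 124
nΣx² − (Σx)² = 18054 − 17161 = 893; nΣy² − (Σy)² = 1600800 − 1597696 = 3104
r = 124 / √(893 × 3104) = 124 / 1664.8940 ≈ 0.074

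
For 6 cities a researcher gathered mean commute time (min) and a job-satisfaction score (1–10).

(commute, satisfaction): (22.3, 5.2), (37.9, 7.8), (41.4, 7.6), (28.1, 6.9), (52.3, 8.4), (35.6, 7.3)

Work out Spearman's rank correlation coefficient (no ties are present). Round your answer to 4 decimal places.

0.9429

Rank commute: 1, 4, 5, 2, 6, 3
Rank satisfaction: 1, 5, 4, 2, 6, 3
d = rank(commute) − rank(satisfaction): 0, -1, 1, 0, 0, 0; Σd² = 2
ρ = 1 − 6Σd² / [n(n²−1)] = 1 − 6×2 / (6×35) = 1 − 12/210 ≈ 0.9429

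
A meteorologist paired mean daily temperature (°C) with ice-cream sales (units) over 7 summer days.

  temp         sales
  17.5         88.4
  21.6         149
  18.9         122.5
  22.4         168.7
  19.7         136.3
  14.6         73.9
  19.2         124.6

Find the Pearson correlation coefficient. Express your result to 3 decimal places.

0.973

n = 7, Σx = 133.9, Σy = 863.4, Σx² = 2601.67, Σy² = 113045.56, Σxy = 17015.9
nΣxy − ΣxΣy = 119111.3 − 115609.26 = 3502.04
nΣx² − (Σx)² = 18211.69 − 17929.21 = 282.48; nΣy² − (Σy)² = 791318.92 − 745459.56 = 45859.36
r = 3502.04 / √(282.48 × 45859.36) = 3502.04 / 3599.2155 ≈ 0.973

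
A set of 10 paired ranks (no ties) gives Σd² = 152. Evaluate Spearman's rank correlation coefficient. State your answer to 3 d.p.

ρ = 1 − 6Σd² / [n(n²−1)] = 1 − 6×152 / (10×99)
  = 1 − 912/990 = 1 − 0.9212 ≈ 0.079

0.079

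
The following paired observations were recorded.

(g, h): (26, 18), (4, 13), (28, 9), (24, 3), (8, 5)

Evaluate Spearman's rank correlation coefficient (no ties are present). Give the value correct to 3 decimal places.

0.100

Rank g: 4, 1, 5, 3, 2
Rank h: 5, 4, 3, 1, 2
d = rank(g) − rank(h): -1, -3, 2, 2, 0; Σd² = 18
ρ = 1 − 6Σd² / [n(n²−1)] = 1 − 6×18 / (5×24) = 1 − 108/120 ≈ 0.100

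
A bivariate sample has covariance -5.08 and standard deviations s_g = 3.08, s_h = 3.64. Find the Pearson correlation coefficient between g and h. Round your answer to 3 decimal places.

r = Cov(g,h) / (s_g · s_h) = -5.08 / (3.08 × 3.64)
  = -5.08 / 11.2112 ≈ -0.453

-0.453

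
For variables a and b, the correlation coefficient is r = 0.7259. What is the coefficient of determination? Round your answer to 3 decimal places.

0.527

r² = (0.7259)² = 0.527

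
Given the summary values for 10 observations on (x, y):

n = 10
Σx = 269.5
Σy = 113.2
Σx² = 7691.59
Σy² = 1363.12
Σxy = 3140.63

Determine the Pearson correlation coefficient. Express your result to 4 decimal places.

0.4804

r = (nΣxy − ΣxΣy) / √[(nΣx² − (Σx)²)(nΣy² − (Σy)²)]
Numerator: 10×3140.63 − 269.5×113.2 = 898.9
Denominator: √[(76915.9 − 72630.25)(13631.2 − 12814.24)] = √[4285.65 × 816.96] = 1871.1506
r = 898.9 / 1871.1506 ≈ 0.4804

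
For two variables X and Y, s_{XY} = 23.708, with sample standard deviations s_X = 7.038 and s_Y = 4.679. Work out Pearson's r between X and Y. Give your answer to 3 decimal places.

r = Cov(X,Y) / (s_X · s_Y) = 23.708 / (7.038 × 4.679)
  = 23.708 / 32.9308 ≈ 0.720

0.720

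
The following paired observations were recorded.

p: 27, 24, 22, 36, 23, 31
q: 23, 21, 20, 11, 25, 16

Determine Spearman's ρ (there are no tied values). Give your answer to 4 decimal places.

-0.6000

Rank p: 4, 3, 1, 6, 2, 5
Rank q: 5, 4, 3, 1, 6, 2
d = rank(p) − rank(q): -1, -1, -2, 5, -4, 3; Σd² = 56
ρ = 1 − 6Σd² / [n(n²−1)] = 1 − 6×56 / (6×35) = 1 − 336/210 ≈ -0.6000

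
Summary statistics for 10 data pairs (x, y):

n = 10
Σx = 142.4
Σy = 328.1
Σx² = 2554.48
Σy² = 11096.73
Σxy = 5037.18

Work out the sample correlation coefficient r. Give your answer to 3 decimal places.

r = (nΣxy − ΣxΣy) / √[(nΣx² − (Σx)²)(nΣy² − (Σy)²)]
Numerator: 10×5037.18 − 142.4×328.1 = 3650.36
Denominator: √[(25544.8 − 20277.76)(110967.3 − 107649.61)] = √[5267.04 × 3317.69] = 4180.2399
r = 3650.36 / 4180.2399 ≈ 0.873

0.873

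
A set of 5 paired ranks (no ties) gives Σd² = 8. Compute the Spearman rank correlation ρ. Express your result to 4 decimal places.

0.6000

ρ = 1 − 6Σd² / [n(n²−1)] = 1 − 6×8 / (5×24)
  = 1 − 48/120 = 1 − 0.40000 ≈ 0.6000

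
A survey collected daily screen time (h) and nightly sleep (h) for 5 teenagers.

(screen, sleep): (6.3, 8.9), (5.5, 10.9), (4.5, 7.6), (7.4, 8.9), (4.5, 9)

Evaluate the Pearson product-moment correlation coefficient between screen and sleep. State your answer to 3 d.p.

0.186

n = 5, Σx = 28.2, Σy = 45.3, Σx² = 165.2, Σy² = 415.99, Σxy = 256.58
nΣxy − ΣxΣy = 1282.9 − 1277.46 = 5.44
nΣx² − (Σx)² = 826 − 795.24 = 30.76; nΣy² − (Σy)² = 2079.95 − 2052.09 = 27.86
r = 5.44 / √(30.76 × 27.86) = 5.44 / 29.2741 ≈ 0.186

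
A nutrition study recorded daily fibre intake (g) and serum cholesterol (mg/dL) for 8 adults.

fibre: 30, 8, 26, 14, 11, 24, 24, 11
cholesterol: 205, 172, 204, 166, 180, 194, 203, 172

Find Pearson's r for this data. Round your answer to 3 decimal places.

0.918

n = 8, Σx = 148, Σy = 1496, Σx² = 3230, Σy² = 281610, Σxy = 28554
nΣxy − ΣxΣy = 228432 − 221408 = 7024
nΣx² − (Σx)² = 25840 − 21904 = 3936; nΣy² − (Σy)² = 2252880 − 2238016 = 14864
r = 7024 / √(3936 × 14864) = 7024 / 7648.8368 ≈ 0.918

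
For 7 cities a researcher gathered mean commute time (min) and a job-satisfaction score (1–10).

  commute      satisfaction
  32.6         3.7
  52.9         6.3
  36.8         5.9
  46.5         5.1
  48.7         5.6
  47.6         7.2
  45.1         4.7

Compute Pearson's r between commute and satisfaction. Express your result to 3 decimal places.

n = 7, Σx = 310.2, Σy = 38.5, Σx² = 14049.12, Σy² = 219.49, Σxy = 1735.57
nΣxy − ΣxΣy = 12148.99 − 11942.7 = 206.29
nΣx² − (Σx)² = 98343.84 − 96224.04 = 2119.8; nΣy² − (Σy)² = 1536.43 − 1482.25 = 54.18
r = 206.29 / √(2119.8 × 54.18) = 206.29 / 338.8964 ≈ 0.609

0.609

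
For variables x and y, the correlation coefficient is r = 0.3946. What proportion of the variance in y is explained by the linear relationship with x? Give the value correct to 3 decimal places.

r² = (0.3946)² = 0.156

0.156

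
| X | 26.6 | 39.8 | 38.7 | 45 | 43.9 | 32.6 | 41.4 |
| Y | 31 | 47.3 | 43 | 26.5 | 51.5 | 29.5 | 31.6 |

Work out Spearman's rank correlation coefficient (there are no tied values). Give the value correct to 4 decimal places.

0.1071

Rank X: 1, 4, 3, 7, 6, 2, 5
Rank Y: 3, 6, 5, 1, 7, 2, 4
d = rank(X) − rank(Y): -2, -2, -2, 6, -1, 0, 1; Σd² = 50
ρ = 1 − 6Σd² / [n(n²−1)] = 1 − 6×50 / (7×48) = 1 − 300/336 ≈ 0.1071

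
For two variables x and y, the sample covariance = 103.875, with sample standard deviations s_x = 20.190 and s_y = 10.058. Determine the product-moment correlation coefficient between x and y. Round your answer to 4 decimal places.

r = Cov(x,y) / (s_x · s_y) = 103.875 / (20.190 × 10.058)
  = 103.875 / 203.0710 ≈ 0.5115

0.5115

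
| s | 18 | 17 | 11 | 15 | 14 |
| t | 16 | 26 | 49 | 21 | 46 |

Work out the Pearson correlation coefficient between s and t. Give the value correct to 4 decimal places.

n = 5, Σs = 75, Σt = 158, Σs² = 1155, Σt² = 5890, Σst = 2228
nΣst − ΣsΣt = 11140 − 11850 = -710
nΣs² − (Σs)² = 5775 − 5625 = 150; nΣt² − (Σt)² = 29450 − 24964 = 4486
r = -710 / √(150 × 4486) = -710 / 820.3048 ≈ -0.8655

-0.8655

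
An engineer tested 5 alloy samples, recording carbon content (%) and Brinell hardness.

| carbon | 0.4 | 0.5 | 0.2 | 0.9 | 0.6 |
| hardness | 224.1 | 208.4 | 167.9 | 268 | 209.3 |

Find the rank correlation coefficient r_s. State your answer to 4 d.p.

Rank carbon: 2, 3, 1, 5, 4
Rank hardness: 4, 2, 1, 5, 3
d = rank(carbon) − rank(hardness): -2, 1, 0, 0, 1; Σd² = 6
ρ = 1 − 6Σd² / [n(n²−1)] = 1 − 6×6 / (5×24) = 1 − 36/120 ≈ 0.7000

0.7000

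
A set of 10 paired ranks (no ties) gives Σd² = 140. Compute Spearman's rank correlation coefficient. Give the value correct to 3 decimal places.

ρ = 1 − 6Σd² / [n(n²−1)] = 1 − 6×140 / (10×99)
  = 1 − 840/990 = 1 − 0.8485 ≈ 0.152

0.152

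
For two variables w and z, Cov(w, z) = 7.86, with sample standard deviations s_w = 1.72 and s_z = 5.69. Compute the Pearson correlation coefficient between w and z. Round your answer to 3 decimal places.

r = Cov(w,z) / (s_w · s_z) = 7.86 / (1.72 × 5.69)
  = 7.86 / 9.7868 ≈ 0.803

0.803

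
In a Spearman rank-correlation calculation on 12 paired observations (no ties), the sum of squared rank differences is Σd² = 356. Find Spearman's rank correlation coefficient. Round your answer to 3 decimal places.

-0.245

ρ = 1 − 6Σd² / [n(n²−1)] = 1 − 6×356 / (12×143)
  = 1 − 2136/1716 = 1 − 1.2448 ≈ -0.245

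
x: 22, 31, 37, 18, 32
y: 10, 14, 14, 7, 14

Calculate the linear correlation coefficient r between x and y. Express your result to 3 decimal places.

0.946

n = 5, Σx = 140, Σy = 59, Σx² = 4162, Σy² = 737, Σxy = 1746
nΣxy − ΣxΣy = 8730 − 8260 = 470
nΣx² − (Σx)² = 20810 − 19600 = 1210; nΣy² − (Σy)² = 3685 − 3481 = 204
r = 470 / √(1210 × 204) = 470 / 496.8300 ≈ 0.946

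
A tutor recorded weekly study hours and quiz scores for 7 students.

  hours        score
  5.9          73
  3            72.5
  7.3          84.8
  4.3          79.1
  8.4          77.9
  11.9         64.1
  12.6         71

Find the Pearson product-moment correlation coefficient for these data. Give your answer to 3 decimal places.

-0.456

n = 7, Σx = 53.4, Σy = 522.4, Σx² = 486.52, Σy² = 39251.32, Σxy = 3919.12
nΣxy − ΣxΣy = 27433.84 − 27896.16 = -462.32
nΣx² − (Σx)² = 3405.64 − 2851.56 = 554.08; nΣy² − (Σy)² = 274759.24 − 272901.76 = 1857.48
r = -462.32 / √(554.08 × 1857.48) = -462.32 / 1014.4913 ≈ -0.456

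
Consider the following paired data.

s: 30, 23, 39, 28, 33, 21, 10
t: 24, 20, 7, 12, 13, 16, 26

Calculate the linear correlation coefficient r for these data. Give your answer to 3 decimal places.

-0.748

n = 7, Σs = 184, Σt = 118, Σs² = 5364, Σt² = 2270, Σst = 2814
nΣst − ΣsΣt = 19698 − 21712 = -2014
nΣs² − (Σs)² = 37548 − 33856 = 3692; nΣt² − (Σt)² = 15890 − 13924 = 1966
r = -2014 / √(3692 × 1966) = -2014 / 2694.1552 ≈ -0.748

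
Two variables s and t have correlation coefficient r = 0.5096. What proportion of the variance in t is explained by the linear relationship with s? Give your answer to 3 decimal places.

r² = (0.5096)² = 0.260

0.260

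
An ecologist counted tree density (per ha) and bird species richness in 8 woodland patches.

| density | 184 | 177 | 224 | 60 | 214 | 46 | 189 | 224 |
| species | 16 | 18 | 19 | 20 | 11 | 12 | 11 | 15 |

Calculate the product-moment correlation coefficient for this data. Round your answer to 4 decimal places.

n = 8, Σx = 1318, Σy = 122, Σx² = 252770, Σy² = 1952, Σxy = 19931
nΣxy − ΣxΣy = 159448 − 160796 = -1348
nΣx² − (Σx)² = 2022160 − 1737124 = 285036; nΣy² − (Σy)² = 15616 − 14884 = 732
r = -1348 / √(285036 × 732) = -1348 / 14444.5959 ≈ -0.0933

-0.0933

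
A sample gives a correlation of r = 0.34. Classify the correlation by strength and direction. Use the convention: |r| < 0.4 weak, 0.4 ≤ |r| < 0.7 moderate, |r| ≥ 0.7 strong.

weak positive

r = 0.34 > 0 so the relationship is positive.
|r| = 0.34, which falls in the weak range.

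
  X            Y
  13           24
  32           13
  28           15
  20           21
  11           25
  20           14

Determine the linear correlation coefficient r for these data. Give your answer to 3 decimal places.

-0.880

n = 6, ΣX = 124, ΣY = 112, ΣX² = 2898, ΣY² = 2232, ΣXY = 2123
nΣXY − ΣXΣY = 12738 − 13888 = -1150
nΣX² − (ΣX)² = 17388 − 15376 = 2012; nΣY² − (ΣY)² = 13392 − 12544 = 848
r = -1150 / √(2012 × 848) = -1150 / 1306.2067 ≈ -0.880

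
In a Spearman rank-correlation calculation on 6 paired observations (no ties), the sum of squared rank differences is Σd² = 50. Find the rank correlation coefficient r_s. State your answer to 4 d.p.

ρ = 1 − 6Σd² / [n(n²−1)] = 1 − 6×50 / (6×35)
  = 1 − 300/210 = 1 − 1.42857 ≈ -0.4286

-0.4286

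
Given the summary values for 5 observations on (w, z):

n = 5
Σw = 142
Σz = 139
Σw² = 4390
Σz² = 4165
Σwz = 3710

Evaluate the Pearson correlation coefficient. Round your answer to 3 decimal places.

r = (nΣwz − ΣwΣz) / √[(nΣw² − (Σw)²)(nΣz² − (Σz)²)]
Numerator: 5×3710 − 142×139 = -1188
Denominator: √[(21950 − 20164)(20825 − 19321)] = √[1786 × 1504] = 1638.9460
r = -1188 / 1638.9460 ≈ -0.725

-0.725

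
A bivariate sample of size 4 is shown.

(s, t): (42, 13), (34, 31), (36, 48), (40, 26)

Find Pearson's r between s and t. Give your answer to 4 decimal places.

n = 4, Σs = 152, Σt = 118, Σs² = 5816, Σt² = 4110, Σst = 4368
nΣst − ΣsΣt = 17472 − 17936 = -464
nΣs² − (Σs)² = 23264 − 23104 = 160; nΣt² − (Σt)² = 16440 − 13924 = 2516
r = -464 / √(160 × 2516) = -464 / 634.4762 ≈ -0.7313

-0.7313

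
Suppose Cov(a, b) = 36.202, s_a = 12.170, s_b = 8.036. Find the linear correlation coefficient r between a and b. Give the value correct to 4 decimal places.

0.3702

r = Cov(a,b) / (s_a · s_b) = 36.202 / (12.170 × 8.036)
  = 36.202 / 97.7981 ≈ 0.3702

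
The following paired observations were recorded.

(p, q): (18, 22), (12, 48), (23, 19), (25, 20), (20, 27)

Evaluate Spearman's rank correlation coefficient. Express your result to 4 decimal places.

Rank p: 2, 1, 4, 5, 3
Rank q: 3, 5, 1, 2, 4
d = rank(p) − rank(q): -1, -4, 3, 3, -1; Σd² = 36
ρ = 1 − 6Σd² / [n(n²−1)] = 1 − 6×36 / (5×24) = 1 − 216/120 ≈ -0.8000

-0.8000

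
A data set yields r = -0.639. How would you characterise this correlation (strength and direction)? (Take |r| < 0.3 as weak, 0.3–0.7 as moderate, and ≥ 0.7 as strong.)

r = -0.639 < 0 so the relationship is negative.
|r| = 0.639, which falls in the moderate range.

moderate negative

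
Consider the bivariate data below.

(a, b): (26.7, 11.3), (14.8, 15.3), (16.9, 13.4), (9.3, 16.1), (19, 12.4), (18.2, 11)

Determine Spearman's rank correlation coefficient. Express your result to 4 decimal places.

-0.8286

Rank a: 6, 2, 3, 1, 5, 4
Rank b: 2, 5, 4, 6, 3, 1
d = rank(a) − rank(b): 4, -3, -1, -5, 2, 3; Σd² = 64
ρ = 1 − 6Σd² / [n(n²−1)] = 1 − 6×64 / (6×35) = 1 − 384/210 ≈ -0.8286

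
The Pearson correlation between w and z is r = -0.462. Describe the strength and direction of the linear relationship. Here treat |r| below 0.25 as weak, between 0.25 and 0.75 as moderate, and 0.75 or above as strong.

r = -0.462 < 0 so the relationship is negative.
|r| = 0.462, which falls in the moderate range.

moderate negative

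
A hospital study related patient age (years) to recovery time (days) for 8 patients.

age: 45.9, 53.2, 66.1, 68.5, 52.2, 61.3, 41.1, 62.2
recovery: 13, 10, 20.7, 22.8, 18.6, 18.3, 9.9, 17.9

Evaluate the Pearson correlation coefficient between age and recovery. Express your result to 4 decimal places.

0.8528

n = 8, Σx = 450.5, Σy = 131.2, Σx² = 26039.09, Σy² = 2316.6, Σxy = 7671.75
nΣxy − ΣxΣy = 61374 − 59105.6 = 2268.4
nΣx² − (Σx)² = 208312.72 − 202950.25 = 5362.47; nΣy² − (Σy)² = 18532.8 − 17213.44 = 1319.36
r = 2268.4 / √(5362.47 × 1319.36) = 2268.4 / 2659.8926 ≈ 0.8528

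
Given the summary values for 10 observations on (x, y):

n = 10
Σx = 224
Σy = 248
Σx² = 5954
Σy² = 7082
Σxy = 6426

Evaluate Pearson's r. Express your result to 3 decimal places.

0.932

r = (nΣxy − ΣxΣy) / √[(nΣx² − (Σx)²)(nΣy² − (Σy)²)]
Numerator: 10×6426 − 224×248 = 8708
Denominator: √[(59540 − 50176)(70820 − 61504)] = √[9364 × 9316] = 9339.9692
r = 8708 / 9339.9692 ≈ 0.932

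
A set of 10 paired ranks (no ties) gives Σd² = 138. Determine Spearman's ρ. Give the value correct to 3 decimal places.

ρ = 1 − 6Σd² / [n(n²−1)] = 1 − 6×138 / (10×99)
  = 1 − 828/990 = 1 − 0.8364 ≈ 0.164

0.164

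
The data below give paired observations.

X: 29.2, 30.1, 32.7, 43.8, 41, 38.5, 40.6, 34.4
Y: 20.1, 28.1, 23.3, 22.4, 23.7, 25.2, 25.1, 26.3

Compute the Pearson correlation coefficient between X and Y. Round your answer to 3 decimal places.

n = 8, ΣX = 290.3, ΣY = 194.2, ΣX² = 10741.35, ΣY² = 4756.7, ΣXY = 7041.44
nΣXY − ΣXΣY = 56331.52 − 56376.26 = -44.74
nΣX² − (ΣX)² = 85930.8 − 84274.09 = 1656.71; nΣY² − (ΣY)² = 38053.6 − 37713.64 = 339.96
r = -44.74 / √(1656.71 × 339.96) = -44.74 / 750.4766 ≈ -0.060

-0.060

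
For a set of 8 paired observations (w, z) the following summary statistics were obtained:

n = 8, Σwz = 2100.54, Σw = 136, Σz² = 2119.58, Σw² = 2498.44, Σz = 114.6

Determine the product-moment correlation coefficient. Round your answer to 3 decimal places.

r = (nΣwz − ΣwΣz) / √[(nΣw² − (Σw)²)(nΣz² − (Σz)²)]
Numerator: 8×2100.54 − 136×114.6 = 1218.72
Denominator: √[(19987.52 − 18496)(16956.64 − 13133.16)] = √[1491.52 × 3823.48] = 2388.0529
r = 1218.72 / 2388.0529 ≈ 0.510

0.510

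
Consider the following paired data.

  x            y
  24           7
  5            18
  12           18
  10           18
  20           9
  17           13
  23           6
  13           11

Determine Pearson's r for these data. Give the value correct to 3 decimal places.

n = 8, Σx = 124, Σy = 100, Σx² = 2232, Σy² = 1428, Σxy = 1336
nΣxy − ΣxΣy = 10688 − 12400 = -1712
nΣx² − (Σx)² = 17856 − 15376 = 2480; nΣy² − (Σy)² = 11424 − 10000 = 1424
r = -1712 / √(2480 × 1424) = -1712 / 1879.2339 ≈ -0.911

-0.911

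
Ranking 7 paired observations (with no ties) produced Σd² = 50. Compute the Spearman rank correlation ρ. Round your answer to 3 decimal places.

ρ = 1 − 6Σd² / [n(n²−1)] = 1 − 6×50 / (7×48)
  = 1 − 300/336 = 1 − 0.8929 ≈ 0.107

0.107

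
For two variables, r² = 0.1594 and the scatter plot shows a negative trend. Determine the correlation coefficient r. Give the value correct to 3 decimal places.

|r| = √0.1594 = 0.399
The association is negative, so r = −0.399.

-0.399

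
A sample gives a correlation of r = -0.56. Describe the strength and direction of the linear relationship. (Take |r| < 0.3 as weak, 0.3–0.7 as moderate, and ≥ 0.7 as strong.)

moderate negative

r = -0.56 < 0 so the relationship is negative.
|r| = 0.56, which falls in the moderate range.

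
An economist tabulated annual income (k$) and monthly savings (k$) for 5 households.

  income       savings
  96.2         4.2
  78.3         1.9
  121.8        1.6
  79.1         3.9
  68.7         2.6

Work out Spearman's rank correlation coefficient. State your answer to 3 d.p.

Rank income: 4, 2, 5, 3, 1
Rank savings: 5, 2, 1, 4, 3
d = rank(income) − rank(savings): -1, 0, 4, -1, -2; Σd² = 22
ρ = 1 − 6Σd² / [n(n²−1)] = 1 − 6×22 / (5×24) = 1 − 132/120 ≈ -0.100

-0.100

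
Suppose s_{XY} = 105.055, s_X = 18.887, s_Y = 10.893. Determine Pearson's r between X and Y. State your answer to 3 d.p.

r = Cov(X,Y) / (s_X · s_Y) = 105.055 / (18.887 × 10.893)
  = 105.055 / 205.7361 ≈ 0.511

0.511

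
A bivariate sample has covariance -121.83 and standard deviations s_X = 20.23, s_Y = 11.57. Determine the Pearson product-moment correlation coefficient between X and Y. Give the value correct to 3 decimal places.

r = Cov(X,Y) / (s_X · s_Y) = -121.83 / (20.23 × 11.57)
  = -121.83 / 234.0611 ≈ -0.521

-0.521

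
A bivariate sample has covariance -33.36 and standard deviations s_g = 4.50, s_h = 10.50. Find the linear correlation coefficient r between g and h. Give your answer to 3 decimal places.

-0.706

r = Cov(g,h) / (s_g · s_h) = -33.36 / (4.50 × 10.50)
  = -33.36 / 47.2500 ≈ -0.706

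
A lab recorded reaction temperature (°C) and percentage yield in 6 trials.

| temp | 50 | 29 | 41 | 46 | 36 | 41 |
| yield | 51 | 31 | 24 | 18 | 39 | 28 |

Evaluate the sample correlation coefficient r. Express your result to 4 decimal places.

n = 6, Σx = 243, Σy = 191, Σx² = 10115, Σy² = 6767, Σxy = 7813
nΣxy − ΣxΣy = 46878 − 46413 = 465
nΣx² − (Σx)² = 60690 − 59049 = 1641; nΣy² − (Σy)² = 40602 − 36481 = 4121
r = 465 / √(1641 × 4121) = 465 / 2600.4925 ≈ 0.1788

0.1788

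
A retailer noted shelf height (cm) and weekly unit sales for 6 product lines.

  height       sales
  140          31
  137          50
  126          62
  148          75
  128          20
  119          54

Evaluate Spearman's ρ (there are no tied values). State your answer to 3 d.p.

Rank height: 5, 4, 2, 6, 3, 1
Rank sales: 2, 3, 5, 6, 1, 4
d = rank(height) − rank(sales): 3, 1, -3, 0, 2, -3; Σd² = 32
ρ = 1 − 6Σd² / [n(n²−1)] = 1 − 6×32 / (6×35) = 1 − 192/210 ≈ 0.086

0.086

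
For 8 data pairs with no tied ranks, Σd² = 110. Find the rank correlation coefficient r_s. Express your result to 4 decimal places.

-0.3095

ρ = 1 − 6Σd² / [n(n²−1)] = 1 − 6×110 / (8×63)
  = 1 − 660/504 = 1 − 1.30952 ≈ -0.3095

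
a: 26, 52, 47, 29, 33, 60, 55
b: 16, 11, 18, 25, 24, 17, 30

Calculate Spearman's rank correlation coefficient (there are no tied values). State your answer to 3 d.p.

0.036

Rank a: 1, 5, 4, 2, 3, 7, 6
Rank b: 2, 1, 4, 6, 5, 3, 7
d = rank(a) − rank(b): -1, 4, 0, -4, -2, 4, -1; Σd² = 54
ρ = 1 − 6Σd² / [n(n²−1)] = 1 − 6×54 / (7×48) = 1 − 324/336 ≈ 0.036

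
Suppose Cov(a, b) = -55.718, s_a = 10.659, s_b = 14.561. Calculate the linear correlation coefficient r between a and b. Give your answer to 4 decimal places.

r = Cov(a,b) / (s_a · s_b) = -55.718 / (10.659 × 14.561)
  = -55.718 / 155.2057 ≈ -0.3590

-0.3590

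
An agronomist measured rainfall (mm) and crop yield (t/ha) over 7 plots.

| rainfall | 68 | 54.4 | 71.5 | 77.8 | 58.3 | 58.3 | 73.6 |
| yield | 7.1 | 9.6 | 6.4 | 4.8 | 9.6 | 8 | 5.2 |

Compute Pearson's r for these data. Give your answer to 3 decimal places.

n = 7, Σx = 461.9, Σy = 50.7, Σx² = 30963.19, Σy² = 389.77, Σxy = 3244.88
nΣxy − ΣxΣy = 22714.16 − 23418.33 = -704.17
nΣx² − (Σx)² = 216742.33 − 213351.61 = 3390.72; nΣy² − (Σy)² = 2728.39 − 2570.49 = 157.9
r = -704.17 / √(3390.72 × 157.9) = -704.17 / 731.7067 ≈ -0.962

-0.962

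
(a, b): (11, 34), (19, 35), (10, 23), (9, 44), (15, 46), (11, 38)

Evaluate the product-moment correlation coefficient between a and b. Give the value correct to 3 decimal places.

0.148

n = 6, Σa = 75, Σb = 220, Σa² = 1009, Σb² = 8406, Σab = 2773
nΣab − ΣaΣb = 16638 − 16500 = 138
nΣa² − (Σa)² = 6054 − 5625 = 429; nΣb² − (Σb)² = 50436 − 48400 = 2036
r = 138 / √(429 × 2036) = 138 / 934.5823 ≈ 0.148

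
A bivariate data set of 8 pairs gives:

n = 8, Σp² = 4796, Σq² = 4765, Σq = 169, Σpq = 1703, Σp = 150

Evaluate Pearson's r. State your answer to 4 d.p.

r = (nΣpq − ΣpΣq) / √[(nΣp² − (Σp)²)(nΣq² − (Σq)²)]
Numerator: 8×1703 − 150×169 = -11726
Denominator: √[(38368 − 22500)(38120 − 28561)] = √[15868 × 9559] = 12315.9333
r = -11726 / 12315.9333 ≈ -0.9521

-0.9521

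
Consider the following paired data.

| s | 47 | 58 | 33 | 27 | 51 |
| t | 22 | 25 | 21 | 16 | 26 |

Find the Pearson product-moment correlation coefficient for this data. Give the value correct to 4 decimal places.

n = 5, Σs = 216, Σt = 110, Σs² = 9992, Σt² = 2482, Σst = 4935
nΣst − ΣsΣt = 24675 − 23760 = 915
nΣs² − (Σs)² = 49960 − 46656 = 3304; nΣt² − (Σt)² = 12410 − 12100 = 310
r = 915 / √(3304 × 310) = 915 / 1012.0474 ≈ 0.9041

0.9041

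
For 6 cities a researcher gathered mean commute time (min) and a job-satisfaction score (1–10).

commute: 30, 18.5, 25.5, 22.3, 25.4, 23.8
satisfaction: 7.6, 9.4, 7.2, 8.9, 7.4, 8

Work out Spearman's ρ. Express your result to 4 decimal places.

-0.8286

Rank commute: 6, 1, 5, 2, 4, 3
Rank satisfaction: 3, 6, 1, 5, 2, 4
d = rank(commute) − rank(satisfaction): 3, -5, 4, -3, 2, -1; Σd² = 64
ρ = 1 − 6Σd² / [n(n²−1)] = 1 − 6×64 / (6×35) = 1 − 384/210 ≈ -0.8286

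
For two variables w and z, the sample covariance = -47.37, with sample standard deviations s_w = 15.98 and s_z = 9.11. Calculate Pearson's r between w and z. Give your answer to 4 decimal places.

-0.3254

r = Cov(w,z) / (s_w · s_z) = -47.37 / (15.98 × 9.11)
  = -47.37 / 145.5778 ≈ -0.3254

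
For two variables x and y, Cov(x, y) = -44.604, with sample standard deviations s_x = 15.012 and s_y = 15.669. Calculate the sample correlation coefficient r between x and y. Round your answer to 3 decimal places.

-0.190

r = Cov(x,y) / (s_x · s_y) = -44.604 / (15.012 × 15.669)
  = -44.604 / 235.2230 ≈ -0.190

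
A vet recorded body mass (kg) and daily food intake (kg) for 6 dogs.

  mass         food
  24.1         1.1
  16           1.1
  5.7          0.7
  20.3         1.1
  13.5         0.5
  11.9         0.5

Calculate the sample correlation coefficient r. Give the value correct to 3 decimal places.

0.705

n = 6, Σx = 91.5, Σy = 5, Σx² = 1605.25, Σy² = 4.62, Σxy = 83.13
nΣxy − ΣxΣy = 498.78 − 457.5 = 41.28
nΣx² − (Σx)² = 9631.5 − 8372.25 = 1259.25; nΣy² − (Σy)² = 27.72 − 25 = 2.72
r = 41.28 / √(1259.25 × 2.72) = 41.28 / 58.5249 ≈ 0.705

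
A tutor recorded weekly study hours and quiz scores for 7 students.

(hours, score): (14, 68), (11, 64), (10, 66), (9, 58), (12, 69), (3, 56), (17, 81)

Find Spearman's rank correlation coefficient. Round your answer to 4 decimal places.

Rank hours: 6, 4, 3, 2, 5, 1, 7
Rank score: 5, 3, 4, 2, 6, 1, 7
d = rank(hours) − rank(score): 1, 1, -1, 0, -1, 0, 0; Σd² = 4
ρ = 1 − 6Σd² / [n(n²−1)] = 1 − 6×4 / (7×48) = 1 − 24/336 ≈ 0.9286

0.9286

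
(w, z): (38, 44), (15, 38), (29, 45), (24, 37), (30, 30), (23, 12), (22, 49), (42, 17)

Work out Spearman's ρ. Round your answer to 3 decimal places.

-0.262

Rank w: 7, 1, 5, 4, 6, 3, 2, 8
Rank z: 6, 5, 7, 4, 3, 1, 8, 2
d = rank(w) − rank(z): 1, -4, -2, 0, 3, 2, -6, 6; Σd² = 106
ρ = 1 − 6Σd² / [n(n²−1)] = 1 − 6×106 / (8×63) = 1 − 636/504 ≈ -0.262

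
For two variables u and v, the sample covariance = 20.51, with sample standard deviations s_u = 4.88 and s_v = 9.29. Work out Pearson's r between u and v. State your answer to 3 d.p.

0.452

r = Cov(u,v) / (s_u · s_v) = 20.51 / (4.88 × 9.29)
  = 20.51 / 45.3352 ≈ 0.452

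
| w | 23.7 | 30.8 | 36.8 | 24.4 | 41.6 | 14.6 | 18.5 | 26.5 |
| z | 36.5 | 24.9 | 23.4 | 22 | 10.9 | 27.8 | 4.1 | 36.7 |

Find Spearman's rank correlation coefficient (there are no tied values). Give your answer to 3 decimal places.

Rank w: 3, 6, 7, 4, 8, 1, 2, 5
Rank z: 7, 5, 4, 3, 2, 6, 1, 8
d = rank(w) − rank(z): -4, 1, 3, 1, 6, -5, 1, -3; Σd² = 98
ρ = 1 − 6Σd² / [n(n²−1)] = 1 − 6×98 / (8×63) = 1 − 588/504 ≈ -0.167

-0.167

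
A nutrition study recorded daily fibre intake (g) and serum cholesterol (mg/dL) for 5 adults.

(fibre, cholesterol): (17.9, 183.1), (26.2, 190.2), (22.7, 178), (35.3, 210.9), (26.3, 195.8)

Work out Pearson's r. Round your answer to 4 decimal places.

0.9054

n = 5, Σx = 128.4, Σy = 958, Σx² = 3459.92, Σy² = 184202.1, Σxy = 24895.64
nΣxy − ΣxΣy = 124478.2 − 123007.2 = 1471
nΣx² − (Σx)² = 17299.6 − 16486.56 = 813.04; nΣy² − (Σy)² = 921010.5 − 917764 = 3246.5
r = 1471 / √(813.04 × 3246.5) = 1471 / 1624.6644 ≈ 0.9054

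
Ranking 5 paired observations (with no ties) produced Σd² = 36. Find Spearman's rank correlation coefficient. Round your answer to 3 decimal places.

-0.800

ρ = 1 − 6Σd² / [n(n²−1)] = 1 − 6×36 / (5×24)
  = 1 − 216/120 = 1 − 1.8000 ≈ -0.800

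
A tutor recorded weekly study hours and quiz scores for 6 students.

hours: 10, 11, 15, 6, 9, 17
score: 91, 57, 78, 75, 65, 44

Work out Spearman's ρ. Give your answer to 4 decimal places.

Rank hours: 3, 4, 5, 1, 2, 6
Rank score: 6, 2, 5, 4, 3, 1
d = rank(hours) − rank(score): -3, 2, 0, -3, -1, 5; Σd² = 48
ρ = 1 − 6Σd² / [n(n²−1)] = 1 − 6×48 / (6×35) = 1 − 288/210 ≈ -0.3714

-0.3714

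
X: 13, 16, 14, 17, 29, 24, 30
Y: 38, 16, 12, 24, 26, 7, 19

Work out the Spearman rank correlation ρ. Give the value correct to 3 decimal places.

-0.107

Rank X: 1, 3, 2, 4, 6, 5, 7
Rank Y: 7, 3, 2, 5, 6, 1, 4
d = rank(X) − rank(Y): -6, 0, 0, -1, 0, 4, 3; Σd² = 62
ρ = 1 − 6Σd² / [n(n²−1)] = 1 − 6×62 / (7×48) = 1 − 372/336 ≈ -0.107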